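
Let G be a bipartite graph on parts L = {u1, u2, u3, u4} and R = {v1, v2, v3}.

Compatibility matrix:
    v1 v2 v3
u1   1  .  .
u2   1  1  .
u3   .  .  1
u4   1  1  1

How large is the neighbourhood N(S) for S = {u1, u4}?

3

The union of neighbours of {u1, u4} is {v1, v2, v3}, which has 3 elements.
Since |N(S)| = 3 ≥ |S| = 2, Hall's condition holds for this subset.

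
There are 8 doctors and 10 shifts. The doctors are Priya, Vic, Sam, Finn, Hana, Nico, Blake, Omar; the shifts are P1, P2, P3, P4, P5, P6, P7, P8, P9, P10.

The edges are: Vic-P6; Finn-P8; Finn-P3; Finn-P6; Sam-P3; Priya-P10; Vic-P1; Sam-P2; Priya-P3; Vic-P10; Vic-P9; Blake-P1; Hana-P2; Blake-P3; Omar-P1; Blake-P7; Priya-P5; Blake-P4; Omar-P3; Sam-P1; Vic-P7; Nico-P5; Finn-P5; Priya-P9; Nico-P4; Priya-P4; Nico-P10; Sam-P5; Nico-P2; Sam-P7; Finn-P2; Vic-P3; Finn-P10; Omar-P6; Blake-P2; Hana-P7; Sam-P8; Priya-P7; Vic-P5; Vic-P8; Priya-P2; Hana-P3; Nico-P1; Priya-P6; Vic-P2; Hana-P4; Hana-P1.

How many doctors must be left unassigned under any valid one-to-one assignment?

One maximum matching: Priya-P6, Vic-P2, Sam-P7, Finn-P8, Hana-P4, Nico-P10, Blake-P3, Omar-P1.
This saturates every doctor, so 8 is the maximum.
That matches 8 of the 8, leaving 0 unmatched; no matching can do better.

0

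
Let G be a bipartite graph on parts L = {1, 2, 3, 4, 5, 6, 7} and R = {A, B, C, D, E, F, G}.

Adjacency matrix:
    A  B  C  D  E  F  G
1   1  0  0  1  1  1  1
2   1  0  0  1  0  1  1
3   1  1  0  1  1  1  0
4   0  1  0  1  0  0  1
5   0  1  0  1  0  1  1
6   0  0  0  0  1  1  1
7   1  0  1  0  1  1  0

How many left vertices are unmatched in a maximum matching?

For example, pair 1–G, 2–D, 3–A, 4–B, 5–F, 6–E, 7–C.
This saturates every left vertex, so 7 is the maximum.
That matches 7 of the 7, leaving 0 unmatched; no matching can do better.

0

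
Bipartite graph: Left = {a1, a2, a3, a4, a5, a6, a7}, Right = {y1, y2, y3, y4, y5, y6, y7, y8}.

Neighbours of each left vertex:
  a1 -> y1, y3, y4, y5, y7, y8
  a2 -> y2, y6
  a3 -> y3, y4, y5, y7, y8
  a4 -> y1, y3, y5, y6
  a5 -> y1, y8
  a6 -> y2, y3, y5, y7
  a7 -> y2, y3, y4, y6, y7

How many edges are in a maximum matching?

7

For example, pair a1→y4, a2→y6, a3→y3, a4→y1, a5→y8, a6→y2, a7→y7.
This saturates every left vertex, so 7 is the maximum.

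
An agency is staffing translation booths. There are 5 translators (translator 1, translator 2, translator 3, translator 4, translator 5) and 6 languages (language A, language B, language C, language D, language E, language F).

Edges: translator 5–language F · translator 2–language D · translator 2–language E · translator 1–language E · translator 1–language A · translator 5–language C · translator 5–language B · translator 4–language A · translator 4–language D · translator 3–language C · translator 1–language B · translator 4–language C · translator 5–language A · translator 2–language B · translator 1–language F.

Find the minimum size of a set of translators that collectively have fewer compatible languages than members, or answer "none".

none

A matching saturating every translator exists, for instance translator 1→language B, translator 2→language E, translator 3→language C, translator 4→language D, translator 5→language F.
By Hall's marriage theorem, this means |N(S)| ≥ |S| for every subset S, so no violating subset exists.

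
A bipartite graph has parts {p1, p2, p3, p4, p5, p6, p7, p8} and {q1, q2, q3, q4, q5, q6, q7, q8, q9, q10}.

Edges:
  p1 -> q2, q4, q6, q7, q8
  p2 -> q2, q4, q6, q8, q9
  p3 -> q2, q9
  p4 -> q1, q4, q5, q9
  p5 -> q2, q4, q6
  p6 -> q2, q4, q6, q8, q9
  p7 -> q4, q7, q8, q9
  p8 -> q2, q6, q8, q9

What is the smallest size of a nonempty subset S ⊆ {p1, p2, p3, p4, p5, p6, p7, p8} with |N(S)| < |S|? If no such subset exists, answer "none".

Take S = {p1, p2, p3, p5, p6, p7, p8}. Its neighbourhood is {q2, q4, q6, q7, q8, q9}, so |N(S)| = 6 < |S| = 7.
Every subset of size less than 7 has at least as many neighbours as members, so 7 is the minimum.

7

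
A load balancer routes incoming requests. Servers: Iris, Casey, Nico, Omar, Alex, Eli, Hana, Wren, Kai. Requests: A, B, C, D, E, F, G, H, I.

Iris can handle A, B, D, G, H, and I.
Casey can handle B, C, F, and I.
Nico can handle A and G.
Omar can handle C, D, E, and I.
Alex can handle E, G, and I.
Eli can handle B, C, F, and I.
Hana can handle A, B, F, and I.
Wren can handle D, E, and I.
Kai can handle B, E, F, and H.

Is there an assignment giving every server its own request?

For example, pair Iris→G, Casey→F, Nico→A, Omar→C, Alex→E, Eli→B, Hana→I, Wren→D, Kai→H.
All 9 servers are covered.

Yes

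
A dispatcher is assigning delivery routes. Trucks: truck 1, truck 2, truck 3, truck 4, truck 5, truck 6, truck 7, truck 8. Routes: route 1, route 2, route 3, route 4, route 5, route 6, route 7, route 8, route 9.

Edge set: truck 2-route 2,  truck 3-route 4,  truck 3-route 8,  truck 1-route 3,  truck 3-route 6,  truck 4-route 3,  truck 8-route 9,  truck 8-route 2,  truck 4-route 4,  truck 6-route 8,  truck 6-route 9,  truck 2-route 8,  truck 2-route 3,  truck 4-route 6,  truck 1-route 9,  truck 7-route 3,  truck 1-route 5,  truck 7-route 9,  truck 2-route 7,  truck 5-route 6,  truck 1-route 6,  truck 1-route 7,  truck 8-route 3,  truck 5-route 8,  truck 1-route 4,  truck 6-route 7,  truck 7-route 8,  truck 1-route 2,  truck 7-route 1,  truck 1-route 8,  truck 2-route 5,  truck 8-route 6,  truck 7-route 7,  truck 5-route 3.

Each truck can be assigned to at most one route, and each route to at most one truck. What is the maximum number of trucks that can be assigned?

One maximum matching: truck 1→route 4, truck 2→route 5, truck 3→route 8, truck 4→route 6, truck 5→route 3, truck 6→route 7, truck 7→route 9, truck 8→route 2.
This saturates every truck, so 8 is the maximum.

8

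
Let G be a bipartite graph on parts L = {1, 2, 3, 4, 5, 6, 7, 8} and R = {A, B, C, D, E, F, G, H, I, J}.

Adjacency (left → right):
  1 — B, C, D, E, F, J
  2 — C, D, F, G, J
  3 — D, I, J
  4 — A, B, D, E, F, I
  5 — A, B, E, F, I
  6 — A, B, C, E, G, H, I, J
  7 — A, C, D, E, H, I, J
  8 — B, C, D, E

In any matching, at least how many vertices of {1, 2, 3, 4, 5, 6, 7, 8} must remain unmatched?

0

A valid assignment of size 8: 1-J, 2-F, 3-D, 4-E, 5-A, 6-G, 7-H, 8-B.
All 8 left vertices are matched, so no larger matching exists.
That matches 8 of the 8, leaving 0 unmatched; no matching can do better.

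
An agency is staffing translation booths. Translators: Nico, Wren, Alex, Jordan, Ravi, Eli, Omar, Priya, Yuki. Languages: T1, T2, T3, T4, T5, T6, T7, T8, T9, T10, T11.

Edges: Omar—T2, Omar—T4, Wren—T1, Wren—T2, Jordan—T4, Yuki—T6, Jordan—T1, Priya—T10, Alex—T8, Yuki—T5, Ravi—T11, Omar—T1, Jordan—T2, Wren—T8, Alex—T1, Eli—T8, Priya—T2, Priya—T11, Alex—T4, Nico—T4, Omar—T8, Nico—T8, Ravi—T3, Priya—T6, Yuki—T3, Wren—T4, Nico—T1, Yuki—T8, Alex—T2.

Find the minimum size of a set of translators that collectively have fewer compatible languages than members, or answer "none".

Take S = {Nico, Wren, Alex, Jordan, Eli}. Its neighbourhood is {T1, T2, T4, T8}, so |N(S)| = 4 < |S| = 5.
Every subset of size less than 5 has at least as many neighbours as members, so 5 is the minimum.

5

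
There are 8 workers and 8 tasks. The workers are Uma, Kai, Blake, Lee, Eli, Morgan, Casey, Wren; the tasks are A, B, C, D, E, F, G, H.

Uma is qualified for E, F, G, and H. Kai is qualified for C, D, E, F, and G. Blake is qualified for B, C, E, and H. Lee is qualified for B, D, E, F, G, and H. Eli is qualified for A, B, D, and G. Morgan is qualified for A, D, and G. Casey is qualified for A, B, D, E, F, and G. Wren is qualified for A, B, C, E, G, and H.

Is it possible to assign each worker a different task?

One maximum matching: Uma→F, Kai→C, Blake→E, Lee→H, Eli→B, Morgan→D, Casey→A, Wren→G.
All 8 workers are covered.

Yes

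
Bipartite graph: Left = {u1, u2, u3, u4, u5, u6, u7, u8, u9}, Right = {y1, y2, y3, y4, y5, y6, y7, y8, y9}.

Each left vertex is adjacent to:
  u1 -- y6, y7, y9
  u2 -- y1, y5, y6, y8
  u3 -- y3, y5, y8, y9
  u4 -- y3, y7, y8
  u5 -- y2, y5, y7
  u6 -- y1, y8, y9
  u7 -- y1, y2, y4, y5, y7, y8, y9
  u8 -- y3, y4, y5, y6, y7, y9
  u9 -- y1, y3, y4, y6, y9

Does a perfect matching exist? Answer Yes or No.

Yes

A valid assignment of size 9: u1-y7, u2-y5, u3-y9, u4-y8, u5-y2, u6-y1, u7-y4, u8-y3, u9-y6.
Every left vertex is matched, so this is a perfect matching.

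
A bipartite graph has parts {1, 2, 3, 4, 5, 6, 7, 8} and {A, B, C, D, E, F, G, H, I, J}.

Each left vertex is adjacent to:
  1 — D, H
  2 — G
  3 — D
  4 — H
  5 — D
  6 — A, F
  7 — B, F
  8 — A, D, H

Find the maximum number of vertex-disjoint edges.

For example, pair 1–H, 2–G, 3–D, 6–F, 7–B, 8–A.
The set {1, 3, 4, 5} has only 2 neighbours ({D, H}), so by Hall's theorem at most 6 of the 8 left vertices can be matched.

6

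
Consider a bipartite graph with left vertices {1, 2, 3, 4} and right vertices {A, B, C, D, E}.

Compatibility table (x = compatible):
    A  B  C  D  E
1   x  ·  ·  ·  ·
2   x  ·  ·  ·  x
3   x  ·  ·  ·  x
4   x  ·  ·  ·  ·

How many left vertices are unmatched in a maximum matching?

A valid assignment of size 2: 1-A, 2-E.
The set {1, 2, 3, 4} has only 2 neighbours ({A, E}), so by Hall's theorem at most 2 of the 4 left vertices can be matched.
That matches 2 of the 4, leaving 2 unmatched; no matching can do better.

2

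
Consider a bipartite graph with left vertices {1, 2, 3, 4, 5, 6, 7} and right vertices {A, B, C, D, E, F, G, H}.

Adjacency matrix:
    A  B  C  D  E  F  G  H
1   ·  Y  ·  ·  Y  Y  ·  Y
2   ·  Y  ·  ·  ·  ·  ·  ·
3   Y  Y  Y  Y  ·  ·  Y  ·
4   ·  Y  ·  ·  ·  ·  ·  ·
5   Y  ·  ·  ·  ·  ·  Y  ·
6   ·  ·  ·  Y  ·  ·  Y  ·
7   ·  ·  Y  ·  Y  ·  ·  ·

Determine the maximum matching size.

One maximum matching: 1–H, 2–B, 3–D, 5–A, 6–G, 7–E.
The set {2, 4} has only 1 neighbour ({B}), so by Hall's theorem at most 6 of the 7 left vertices can be matched.

6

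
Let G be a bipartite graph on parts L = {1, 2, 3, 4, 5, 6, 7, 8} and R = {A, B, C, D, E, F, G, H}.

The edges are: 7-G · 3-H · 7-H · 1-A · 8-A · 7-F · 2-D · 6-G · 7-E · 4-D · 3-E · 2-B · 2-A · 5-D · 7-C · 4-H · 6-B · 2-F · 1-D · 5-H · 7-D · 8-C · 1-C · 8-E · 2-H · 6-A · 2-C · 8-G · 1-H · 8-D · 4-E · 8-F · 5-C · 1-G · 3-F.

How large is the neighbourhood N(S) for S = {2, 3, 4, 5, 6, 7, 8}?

8

The union of neighbours of {2, 3, 4, 5, 6, 7, 8} is {A, B, C, D, E, F, G, H}, which has 8 elements.
Since |N(S)| = 8 ≥ |S| = 7, Hall's condition holds for this subset.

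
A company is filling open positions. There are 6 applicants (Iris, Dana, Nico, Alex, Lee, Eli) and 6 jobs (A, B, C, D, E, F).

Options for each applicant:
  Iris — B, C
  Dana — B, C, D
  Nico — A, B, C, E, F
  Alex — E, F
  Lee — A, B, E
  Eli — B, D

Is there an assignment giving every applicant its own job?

For example, pair Iris–C, Dana–D, Nico–A, Alex–F, Lee–E, Eli–B.
All 6 applicants are covered.

Yes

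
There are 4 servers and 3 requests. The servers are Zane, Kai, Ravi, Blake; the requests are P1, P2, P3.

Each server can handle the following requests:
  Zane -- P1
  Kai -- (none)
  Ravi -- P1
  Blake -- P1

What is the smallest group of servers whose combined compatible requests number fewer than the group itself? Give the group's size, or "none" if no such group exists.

1

Take S = {Kai}. Its neighbourhood is {}, so |N(S)| = 0 < |S| = 1.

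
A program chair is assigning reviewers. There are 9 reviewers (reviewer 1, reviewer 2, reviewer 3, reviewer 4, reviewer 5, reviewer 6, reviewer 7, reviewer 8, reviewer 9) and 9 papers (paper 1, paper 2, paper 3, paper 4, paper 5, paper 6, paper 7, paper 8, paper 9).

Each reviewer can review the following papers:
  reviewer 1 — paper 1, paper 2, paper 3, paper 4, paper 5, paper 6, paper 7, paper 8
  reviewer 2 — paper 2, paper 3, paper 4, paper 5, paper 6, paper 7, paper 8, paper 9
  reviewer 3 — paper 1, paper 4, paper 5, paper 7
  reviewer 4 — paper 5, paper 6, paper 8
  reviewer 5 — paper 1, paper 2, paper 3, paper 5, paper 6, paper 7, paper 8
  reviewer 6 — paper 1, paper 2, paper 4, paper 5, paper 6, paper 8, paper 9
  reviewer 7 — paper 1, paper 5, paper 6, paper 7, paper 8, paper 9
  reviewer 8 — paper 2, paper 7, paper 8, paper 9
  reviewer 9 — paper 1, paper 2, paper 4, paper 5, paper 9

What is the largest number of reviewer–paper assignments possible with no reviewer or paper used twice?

A valid assignment of size 9: reviewer 1–paper 6, reviewer 2–paper 4, reviewer 3–paper 1, reviewer 4–paper 8, reviewer 5–paper 3, reviewer 6–paper 5, reviewer 7–paper 9, reviewer 8–paper 7, reviewer 9–paper 2.
All 9 reviewers are matched, so no larger matching exists.

9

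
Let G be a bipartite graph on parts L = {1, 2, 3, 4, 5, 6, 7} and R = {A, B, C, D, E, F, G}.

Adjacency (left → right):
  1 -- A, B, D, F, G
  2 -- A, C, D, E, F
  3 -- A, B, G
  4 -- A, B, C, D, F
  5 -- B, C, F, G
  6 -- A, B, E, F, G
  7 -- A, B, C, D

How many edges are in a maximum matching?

One maximum matching: 1–D, 2–E, 3–G, 4–F, 5–C, 6–A, 7–B.
All 7 left vertices are matched, so no larger matching exists.

7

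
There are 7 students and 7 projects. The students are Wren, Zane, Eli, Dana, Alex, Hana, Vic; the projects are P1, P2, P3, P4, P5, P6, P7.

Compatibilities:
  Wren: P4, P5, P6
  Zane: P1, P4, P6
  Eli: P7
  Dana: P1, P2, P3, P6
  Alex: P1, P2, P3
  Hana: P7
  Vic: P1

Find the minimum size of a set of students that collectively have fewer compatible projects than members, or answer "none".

Take S = {Eli, Hana}. Its neighbourhood is {P7}, so |N(S)| = 1 < |S| = 2.
No single vertex violates Hall's condition since each has at least one neighbour, so 2 is the minimum.

2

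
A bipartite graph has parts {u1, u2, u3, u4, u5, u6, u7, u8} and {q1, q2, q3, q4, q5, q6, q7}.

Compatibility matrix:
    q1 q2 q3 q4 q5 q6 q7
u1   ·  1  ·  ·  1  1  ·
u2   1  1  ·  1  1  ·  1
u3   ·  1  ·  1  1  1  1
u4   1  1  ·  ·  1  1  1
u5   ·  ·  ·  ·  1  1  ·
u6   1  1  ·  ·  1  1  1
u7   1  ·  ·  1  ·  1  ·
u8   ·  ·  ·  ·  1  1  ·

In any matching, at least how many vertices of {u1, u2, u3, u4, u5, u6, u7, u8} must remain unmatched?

2

For example, pair u1-q2, u2-q1, u3-q4, u4-q7, u5-q5, u6-q6.
The set {u1, u2, u3, u4, u5, u6, u7, u8} has only 6 neighbours ({q1, q2, q4, q5, q6, q7}), so by Hall's theorem at most 6 of the 8 left vertices can be matched.
That matches 6 of the 8, leaving 2 unmatched; no matching can do better.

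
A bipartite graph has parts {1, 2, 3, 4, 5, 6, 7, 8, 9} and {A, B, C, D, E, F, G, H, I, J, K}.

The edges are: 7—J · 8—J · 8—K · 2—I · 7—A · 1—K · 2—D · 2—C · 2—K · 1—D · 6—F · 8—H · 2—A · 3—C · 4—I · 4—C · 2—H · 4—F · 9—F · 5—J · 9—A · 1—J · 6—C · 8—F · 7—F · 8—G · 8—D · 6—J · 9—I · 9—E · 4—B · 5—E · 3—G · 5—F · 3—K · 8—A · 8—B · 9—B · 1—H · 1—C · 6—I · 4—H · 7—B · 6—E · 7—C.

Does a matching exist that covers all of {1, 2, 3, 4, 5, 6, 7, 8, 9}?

Yes

A valid assignment of size 9: 1–H, 2–K, 3–C, 4–B, 5–F, 6–E, 7–J, 8–G, 9–A.
Every left vertex is matched, so this matching saturates all of them.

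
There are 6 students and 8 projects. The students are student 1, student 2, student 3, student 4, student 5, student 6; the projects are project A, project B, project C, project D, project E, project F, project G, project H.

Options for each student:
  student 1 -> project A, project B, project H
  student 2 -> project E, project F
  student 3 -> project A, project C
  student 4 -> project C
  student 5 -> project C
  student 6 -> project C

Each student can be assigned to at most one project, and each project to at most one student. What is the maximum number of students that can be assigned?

4

For example, pair student 1-project B, student 2-project E, student 3-project A, student 4-project C.
The set {student 4, student 5, student 6} has only 1 neighbour ({project C}), so by Hall's theorem at most 4 of the 6 students can be matched.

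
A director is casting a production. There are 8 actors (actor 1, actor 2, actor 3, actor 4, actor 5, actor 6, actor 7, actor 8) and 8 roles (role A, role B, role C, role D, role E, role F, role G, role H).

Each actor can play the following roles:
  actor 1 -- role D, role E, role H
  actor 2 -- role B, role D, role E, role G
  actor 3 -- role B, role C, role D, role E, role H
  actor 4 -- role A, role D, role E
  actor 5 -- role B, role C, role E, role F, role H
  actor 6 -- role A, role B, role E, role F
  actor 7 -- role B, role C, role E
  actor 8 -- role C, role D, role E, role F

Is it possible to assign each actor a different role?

A valid assignment of size 8: actor 1→role E, actor 2→role G, actor 3→role H, actor 4→role A, actor 5→role C, actor 6→role F, actor 7→role B, actor 8→role D.
All 8 actors are covered.

Yes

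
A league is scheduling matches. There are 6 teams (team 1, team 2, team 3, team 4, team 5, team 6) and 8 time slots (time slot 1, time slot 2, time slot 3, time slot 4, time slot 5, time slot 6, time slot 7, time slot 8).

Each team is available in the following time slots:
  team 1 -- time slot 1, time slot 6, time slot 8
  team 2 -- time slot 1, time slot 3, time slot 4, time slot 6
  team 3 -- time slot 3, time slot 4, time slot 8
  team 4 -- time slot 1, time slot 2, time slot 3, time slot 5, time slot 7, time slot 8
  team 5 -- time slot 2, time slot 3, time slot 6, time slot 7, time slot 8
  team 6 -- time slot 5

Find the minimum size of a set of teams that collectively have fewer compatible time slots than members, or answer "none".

A matching saturating every team exists, for instance team 1→time slot 6, team 2→time slot 3, team 3→time slot 4, team 4→time slot 8, team 5→time slot 7, team 6→time slot 5.
By Hall's marriage theorem, this means |N(S)| ≥ |S| for every subset S, so no violating subset exists.

none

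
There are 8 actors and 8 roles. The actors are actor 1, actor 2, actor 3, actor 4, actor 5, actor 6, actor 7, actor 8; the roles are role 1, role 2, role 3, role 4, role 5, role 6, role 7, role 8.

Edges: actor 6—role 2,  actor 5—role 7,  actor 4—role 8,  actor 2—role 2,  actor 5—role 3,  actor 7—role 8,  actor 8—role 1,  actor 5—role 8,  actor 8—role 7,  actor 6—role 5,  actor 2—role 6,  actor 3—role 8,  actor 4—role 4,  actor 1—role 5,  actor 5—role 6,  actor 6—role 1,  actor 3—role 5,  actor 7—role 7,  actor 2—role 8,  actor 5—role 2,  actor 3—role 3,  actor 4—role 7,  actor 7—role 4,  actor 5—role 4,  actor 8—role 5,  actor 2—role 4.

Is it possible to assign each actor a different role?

Yes

For example, pair actor 1–role 5, actor 2–role 2, actor 3–role 3, actor 4–role 8, actor 5–role 6, actor 6–role 1, actor 7–role 4, actor 8–role 7.
All 8 actors are covered.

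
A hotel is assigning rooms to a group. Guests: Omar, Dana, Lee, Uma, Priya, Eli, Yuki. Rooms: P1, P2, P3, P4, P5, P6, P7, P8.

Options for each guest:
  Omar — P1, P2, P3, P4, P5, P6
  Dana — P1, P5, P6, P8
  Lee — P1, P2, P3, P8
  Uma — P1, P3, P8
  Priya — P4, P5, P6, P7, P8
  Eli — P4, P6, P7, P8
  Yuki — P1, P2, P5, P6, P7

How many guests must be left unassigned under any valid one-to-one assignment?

0

For example, pair Omar→P2, Dana→P5, Lee→P8, Uma→P3, Priya→P7, Eli→P6, Yuki→P1.
This saturates every guest, so 7 is the maximum.
That matches 7 of the 7, leaving 0 unmatched; no matching can do better.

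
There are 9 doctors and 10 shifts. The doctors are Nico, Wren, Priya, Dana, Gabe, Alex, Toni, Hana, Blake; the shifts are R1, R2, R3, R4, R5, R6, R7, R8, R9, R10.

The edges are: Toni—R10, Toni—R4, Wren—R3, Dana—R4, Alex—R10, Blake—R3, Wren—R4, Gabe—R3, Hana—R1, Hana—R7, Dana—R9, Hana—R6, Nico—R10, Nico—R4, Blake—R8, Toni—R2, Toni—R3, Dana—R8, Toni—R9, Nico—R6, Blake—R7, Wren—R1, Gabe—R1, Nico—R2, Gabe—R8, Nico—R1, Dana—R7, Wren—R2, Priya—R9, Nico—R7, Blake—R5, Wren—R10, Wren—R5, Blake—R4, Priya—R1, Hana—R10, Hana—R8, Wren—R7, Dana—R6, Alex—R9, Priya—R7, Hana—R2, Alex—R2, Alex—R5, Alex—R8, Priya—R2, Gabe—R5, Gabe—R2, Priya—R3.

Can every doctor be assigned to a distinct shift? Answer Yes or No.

Yes

One maximum matching: Nico–R6, Wren–R4, Priya–R7, Dana–R8, Gabe–R1, Alex–R2, Toni–R9, Hana–R10, Blake–R3.
All 9 doctors are covered.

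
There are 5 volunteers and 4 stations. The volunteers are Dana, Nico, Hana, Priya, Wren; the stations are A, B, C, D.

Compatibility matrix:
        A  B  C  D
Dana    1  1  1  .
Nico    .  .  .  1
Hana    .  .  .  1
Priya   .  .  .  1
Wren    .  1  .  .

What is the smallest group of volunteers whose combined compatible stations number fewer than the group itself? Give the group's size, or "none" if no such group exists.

2

Take S = {Nico, Hana}. Its neighbourhood is {D}, so |N(S)| = 1 < |S| = 2.
No single vertex violates Hall's condition since each has at least one neighbour, so 2 is the minimum.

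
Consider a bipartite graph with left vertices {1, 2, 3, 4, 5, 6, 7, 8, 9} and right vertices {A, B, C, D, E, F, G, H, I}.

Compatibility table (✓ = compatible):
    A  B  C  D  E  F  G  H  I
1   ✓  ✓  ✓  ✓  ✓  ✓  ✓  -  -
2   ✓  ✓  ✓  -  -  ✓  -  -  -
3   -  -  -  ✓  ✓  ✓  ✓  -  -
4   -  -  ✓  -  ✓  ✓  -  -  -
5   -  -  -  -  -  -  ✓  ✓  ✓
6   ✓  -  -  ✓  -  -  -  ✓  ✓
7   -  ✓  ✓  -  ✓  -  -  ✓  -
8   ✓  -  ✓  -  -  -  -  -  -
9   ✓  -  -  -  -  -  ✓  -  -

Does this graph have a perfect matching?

For example, pair 1–A, 2–F, 3–D, 4–E, 5–H, 6–I, 7–B, 8–C, 9–G.
All 9 left vertices are covered.

Yes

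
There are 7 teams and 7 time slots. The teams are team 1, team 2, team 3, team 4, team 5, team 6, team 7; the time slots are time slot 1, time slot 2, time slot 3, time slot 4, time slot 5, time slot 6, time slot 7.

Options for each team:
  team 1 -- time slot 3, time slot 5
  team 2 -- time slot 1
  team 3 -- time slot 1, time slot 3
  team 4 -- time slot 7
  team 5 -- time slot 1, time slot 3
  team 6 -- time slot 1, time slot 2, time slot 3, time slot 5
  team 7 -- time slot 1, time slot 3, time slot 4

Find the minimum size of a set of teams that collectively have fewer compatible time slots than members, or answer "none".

Take S = {team 2, team 3, team 5}. Its neighbourhood is {time slot 1, time slot 3}, so |N(S)| = 2 < |S| = 3.
Every subset of size less than 3 has at least as many neighbours as members, so 3 is the minimum.

3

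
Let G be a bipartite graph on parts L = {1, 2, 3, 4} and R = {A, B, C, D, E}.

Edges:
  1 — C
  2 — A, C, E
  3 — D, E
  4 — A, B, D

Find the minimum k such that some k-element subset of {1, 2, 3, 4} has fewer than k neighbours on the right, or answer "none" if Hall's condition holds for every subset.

none

A matching saturating every left vertex exists, for instance 1→C, 2→A, 3→E, 4→B.
By Hall's marriage theorem, this means |N(S)| ≥ |S| for every subset S, so no violating subset exists.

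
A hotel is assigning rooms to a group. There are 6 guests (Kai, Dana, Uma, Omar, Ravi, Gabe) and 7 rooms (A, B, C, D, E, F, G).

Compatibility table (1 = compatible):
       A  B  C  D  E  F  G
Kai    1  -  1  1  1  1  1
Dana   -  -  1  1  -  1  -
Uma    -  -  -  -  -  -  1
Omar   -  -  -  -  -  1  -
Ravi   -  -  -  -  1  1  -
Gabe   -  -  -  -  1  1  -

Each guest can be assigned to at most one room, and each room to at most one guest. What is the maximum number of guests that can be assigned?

5

A valid assignment of size 5: Kai–A, Dana–C, Uma–G, Omar–F, Ravi–E.
The set {Omar, Ravi, Gabe} has only 2 neighbours ({E, F}), so by Hall's theorem at most 5 of the 6 guests can be matched.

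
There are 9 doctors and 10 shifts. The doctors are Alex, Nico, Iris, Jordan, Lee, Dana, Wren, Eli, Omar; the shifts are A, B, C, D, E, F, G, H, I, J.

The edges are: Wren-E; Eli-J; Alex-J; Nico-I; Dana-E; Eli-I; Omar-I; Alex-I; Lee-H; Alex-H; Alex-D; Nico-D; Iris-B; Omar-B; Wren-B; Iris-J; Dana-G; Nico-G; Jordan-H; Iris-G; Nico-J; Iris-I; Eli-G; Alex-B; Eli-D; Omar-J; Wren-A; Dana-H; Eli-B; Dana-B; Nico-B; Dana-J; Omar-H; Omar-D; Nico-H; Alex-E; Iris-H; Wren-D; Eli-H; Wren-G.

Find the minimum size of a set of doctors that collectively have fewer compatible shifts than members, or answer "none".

2

Take S = {Jordan, Lee}. Its neighbourhood is {H}, so |N(S)| = 1 < |S| = 2.
No single vertex violates Hall's condition since each has at least one neighbour, so 2 is the minimum.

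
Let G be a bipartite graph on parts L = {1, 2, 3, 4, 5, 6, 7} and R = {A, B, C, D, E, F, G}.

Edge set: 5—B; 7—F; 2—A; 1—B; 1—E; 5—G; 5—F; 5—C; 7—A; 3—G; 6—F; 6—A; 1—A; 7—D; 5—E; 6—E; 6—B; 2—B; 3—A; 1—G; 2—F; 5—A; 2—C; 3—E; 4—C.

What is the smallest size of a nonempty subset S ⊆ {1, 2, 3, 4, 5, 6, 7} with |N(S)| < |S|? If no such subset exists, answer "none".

A matching saturating every left vertex exists, for instance 1→E, 2→F, 3→G, 4→C, 5→A, 6→B, 7→D.
By Hall's marriage theorem, this means |N(S)| ≥ |S| for every subset S, so no violating subset exists.

none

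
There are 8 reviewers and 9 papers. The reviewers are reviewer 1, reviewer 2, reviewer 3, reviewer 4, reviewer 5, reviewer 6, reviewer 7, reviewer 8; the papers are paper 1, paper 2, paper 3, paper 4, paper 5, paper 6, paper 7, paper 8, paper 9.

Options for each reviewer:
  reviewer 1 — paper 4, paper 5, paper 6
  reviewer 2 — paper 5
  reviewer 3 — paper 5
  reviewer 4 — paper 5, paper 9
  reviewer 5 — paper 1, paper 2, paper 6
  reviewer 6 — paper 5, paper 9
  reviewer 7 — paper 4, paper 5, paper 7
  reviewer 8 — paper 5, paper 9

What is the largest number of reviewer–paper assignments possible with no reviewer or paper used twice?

5

One maximum matching: reviewer 1→paper 4, reviewer 2→paper 5, reviewer 4→paper 9, reviewer 5→paper 6, reviewer 7→paper 7.
The set {reviewer 2, reviewer 3, reviewer 4, reviewer 6, reviewer 8} has only 2 neighbours ({paper 5, paper 9}), so by Hall's theorem at most 5 of the 8 reviewers can be matched.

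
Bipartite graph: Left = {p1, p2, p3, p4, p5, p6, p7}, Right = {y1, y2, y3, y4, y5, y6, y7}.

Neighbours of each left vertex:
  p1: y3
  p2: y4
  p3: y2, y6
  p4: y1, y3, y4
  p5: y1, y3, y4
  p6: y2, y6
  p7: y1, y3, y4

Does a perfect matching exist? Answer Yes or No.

The set {p1, p2, p4, p5, p7} has only 3 neighbours ({y1, y3, y4}), so by Hall's theorem at most 5 of the 7 left vertices can be matched.
Hence no matching covers every left vertex.

No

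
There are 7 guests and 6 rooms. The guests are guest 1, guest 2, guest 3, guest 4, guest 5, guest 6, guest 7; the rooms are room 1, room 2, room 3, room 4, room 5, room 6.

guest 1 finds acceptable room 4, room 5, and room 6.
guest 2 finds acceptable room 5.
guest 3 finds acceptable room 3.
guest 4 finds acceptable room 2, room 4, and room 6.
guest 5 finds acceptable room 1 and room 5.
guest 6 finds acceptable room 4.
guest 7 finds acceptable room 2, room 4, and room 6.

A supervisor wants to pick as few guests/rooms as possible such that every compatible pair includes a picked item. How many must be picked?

6

The 6 edges guest 1–room 6, guest 2–room 5, guest 3–room 3, guest 4–room 2, guest 5–room 1, guest 6–room 4 form a matching, so any vertex cover needs at least 6 vertices (one per matched edge).
Conversely {guest 3, guest 5, room 2, room 4, room 5, room 6} meets every edge and has exactly 6 vertices, so 6 is optimal.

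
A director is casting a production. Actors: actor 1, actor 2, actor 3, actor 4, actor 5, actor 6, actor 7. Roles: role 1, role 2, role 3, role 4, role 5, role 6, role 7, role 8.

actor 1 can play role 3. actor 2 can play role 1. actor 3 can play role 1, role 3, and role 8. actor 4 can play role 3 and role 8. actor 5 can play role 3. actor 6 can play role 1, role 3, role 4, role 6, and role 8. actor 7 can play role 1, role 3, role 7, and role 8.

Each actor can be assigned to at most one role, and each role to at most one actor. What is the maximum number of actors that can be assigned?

One maximum matching: actor 1→role 3, actor 2→role 1, actor 3→role 8, actor 6→role 6, actor 7→role 7.
The set {actor 1, actor 2, actor 3, actor 4, actor 5} has only 3 neighbours ({role 1, role 3, role 8}), so by Hall's theorem at most 5 of the 7 actors can be matched.

5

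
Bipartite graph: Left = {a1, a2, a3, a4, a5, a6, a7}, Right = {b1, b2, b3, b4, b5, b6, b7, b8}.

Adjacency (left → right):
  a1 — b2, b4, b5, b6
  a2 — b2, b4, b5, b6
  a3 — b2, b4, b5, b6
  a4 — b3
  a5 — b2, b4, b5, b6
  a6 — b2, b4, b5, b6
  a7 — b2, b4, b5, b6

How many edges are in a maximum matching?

5

A valid assignment of size 5: a1-b2, a2-b4, a3-b6, a4-b3, a5-b5.
The set {a1, a2, a3, a5, a6, a7} has only 4 neighbours ({b2, b4, b5, b6}), so by Hall's theorem at most 5 of the 7 left vertices can be matched.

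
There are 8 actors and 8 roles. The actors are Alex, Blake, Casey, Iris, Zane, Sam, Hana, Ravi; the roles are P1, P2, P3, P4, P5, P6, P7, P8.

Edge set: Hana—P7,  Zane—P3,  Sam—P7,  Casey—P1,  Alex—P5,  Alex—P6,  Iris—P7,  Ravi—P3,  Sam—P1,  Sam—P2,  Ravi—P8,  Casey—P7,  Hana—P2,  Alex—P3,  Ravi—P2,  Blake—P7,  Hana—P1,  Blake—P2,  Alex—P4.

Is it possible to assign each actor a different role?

No

The set {Blake, Casey, Iris, Sam, Hana} has only 3 neighbours ({P1, P2, P7}), so by Hall's theorem at most 6 of the 8 actors can be matched.
Hence no matching covers every actor.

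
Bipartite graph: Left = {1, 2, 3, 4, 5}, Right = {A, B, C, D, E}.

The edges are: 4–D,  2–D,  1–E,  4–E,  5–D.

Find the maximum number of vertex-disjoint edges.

One maximum matching: 1–E, 2–D.
The set {1, 2, 3, 4, 5} has only 2 neighbours ({D, E}), so by Hall's theorem at most 2 of the 5 left vertices can be matched.

2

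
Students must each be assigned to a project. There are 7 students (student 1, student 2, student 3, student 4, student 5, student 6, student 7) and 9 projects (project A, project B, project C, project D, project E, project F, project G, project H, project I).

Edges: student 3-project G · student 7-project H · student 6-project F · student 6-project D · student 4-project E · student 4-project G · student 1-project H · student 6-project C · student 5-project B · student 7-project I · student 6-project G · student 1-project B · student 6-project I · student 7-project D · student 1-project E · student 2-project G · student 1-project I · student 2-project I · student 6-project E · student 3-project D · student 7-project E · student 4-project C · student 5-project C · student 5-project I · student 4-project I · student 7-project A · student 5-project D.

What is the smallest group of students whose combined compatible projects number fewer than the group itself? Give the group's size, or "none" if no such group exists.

A matching saturating every student exists, for instance student 1→project B, student 2→project I, student 3→project D, student 4→project E, student 5→project C, student 6→project G, student 7→project H.
By Hall's marriage theorem, this means |N(S)| ≥ |S| for every subset S, so no violating subset exists.

none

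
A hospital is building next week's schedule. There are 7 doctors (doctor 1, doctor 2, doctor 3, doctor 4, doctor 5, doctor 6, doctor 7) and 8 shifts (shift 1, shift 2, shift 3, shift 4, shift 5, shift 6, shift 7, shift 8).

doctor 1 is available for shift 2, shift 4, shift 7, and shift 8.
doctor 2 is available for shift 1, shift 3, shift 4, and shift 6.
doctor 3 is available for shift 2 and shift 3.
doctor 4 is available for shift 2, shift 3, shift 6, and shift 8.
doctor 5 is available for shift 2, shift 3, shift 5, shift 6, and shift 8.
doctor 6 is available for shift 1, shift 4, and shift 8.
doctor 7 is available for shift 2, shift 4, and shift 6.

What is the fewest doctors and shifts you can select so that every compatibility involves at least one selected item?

7

{doctor 1, doctor 2, doctor 3, doctor 4, doctor 5, doctor 6, doctor 7} is a vertex cover of size 7: every edge has an endpoint in this set.
No smaller cover exists because doctor 1–shift 8, doctor 2–shift 4, doctor 3–shift 2, doctor 4–shift 3, doctor 5–shift 5, doctor 6–shift 1, doctor 7–shift 6 is a matching of size 7, and a cover must include an endpoint of each of these disjoint edges (König's theorem).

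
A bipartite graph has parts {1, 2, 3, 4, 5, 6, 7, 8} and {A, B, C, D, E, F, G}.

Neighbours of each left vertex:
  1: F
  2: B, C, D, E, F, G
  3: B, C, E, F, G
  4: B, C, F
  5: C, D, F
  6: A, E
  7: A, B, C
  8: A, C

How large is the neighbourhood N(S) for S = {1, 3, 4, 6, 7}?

The union of neighbours of {1, 3, 4, 6, 7} is {A, B, C, E, F, G}, which has 6 elements.
Since |N(S)| = 6 ≥ |S| = 5, Hall's condition holds for this subset.

6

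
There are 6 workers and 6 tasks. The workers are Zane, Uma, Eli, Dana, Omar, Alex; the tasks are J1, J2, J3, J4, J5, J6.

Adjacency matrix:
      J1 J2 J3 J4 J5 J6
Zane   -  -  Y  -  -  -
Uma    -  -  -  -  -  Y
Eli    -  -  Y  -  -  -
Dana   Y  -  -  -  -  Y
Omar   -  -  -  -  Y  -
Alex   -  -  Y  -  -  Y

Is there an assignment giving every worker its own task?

The set {Zane, Uma, Eli, Alex} has only 2 neighbours ({J3, J6}), so by Hall's theorem at most 4 of the 6 workers can be matched.
Hence no matching covers every worker.

No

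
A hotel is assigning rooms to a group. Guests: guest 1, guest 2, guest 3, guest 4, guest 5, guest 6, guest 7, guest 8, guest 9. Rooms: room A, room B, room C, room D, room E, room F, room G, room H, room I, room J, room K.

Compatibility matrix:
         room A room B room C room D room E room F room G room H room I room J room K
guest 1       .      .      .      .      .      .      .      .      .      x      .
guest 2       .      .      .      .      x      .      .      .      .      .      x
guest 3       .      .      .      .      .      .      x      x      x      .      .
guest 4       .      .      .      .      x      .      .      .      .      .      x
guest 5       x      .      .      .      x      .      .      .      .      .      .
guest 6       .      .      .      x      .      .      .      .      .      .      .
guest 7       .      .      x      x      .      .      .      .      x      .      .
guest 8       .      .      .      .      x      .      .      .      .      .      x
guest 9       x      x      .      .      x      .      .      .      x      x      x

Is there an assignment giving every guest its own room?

The set {guest 2, guest 4, guest 8} has only 2 neighbours ({room E, room K}), so by Hall's theorem at most 8 of the 9 guests can be matched.
Hence no matching covers every guest.

No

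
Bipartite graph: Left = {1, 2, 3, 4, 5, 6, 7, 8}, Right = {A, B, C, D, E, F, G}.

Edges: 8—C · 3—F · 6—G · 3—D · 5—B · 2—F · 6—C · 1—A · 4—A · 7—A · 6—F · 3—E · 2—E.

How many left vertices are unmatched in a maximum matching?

2

For example, pair 1–A, 2–E, 3–D, 5–B, 6–F, 8–C.
The set {1, 4, 7} has only 1 neighbour ({A}), so by Hall's theorem at most 6 of the 8 left vertices can be matched.
That matches 6 of the 8, leaving 2 unmatched; no matching can do better.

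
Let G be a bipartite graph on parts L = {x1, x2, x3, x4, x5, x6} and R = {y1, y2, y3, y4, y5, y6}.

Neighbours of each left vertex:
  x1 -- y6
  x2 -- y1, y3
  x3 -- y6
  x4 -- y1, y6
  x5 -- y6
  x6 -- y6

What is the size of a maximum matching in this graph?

3

For example, pair x1→y6, x2→y3, x4→y1.
The set {x1, x3, x5, x6} has only 1 neighbour ({y6}), so by Hall's theorem at most 3 of the 6 left vertices can be matched.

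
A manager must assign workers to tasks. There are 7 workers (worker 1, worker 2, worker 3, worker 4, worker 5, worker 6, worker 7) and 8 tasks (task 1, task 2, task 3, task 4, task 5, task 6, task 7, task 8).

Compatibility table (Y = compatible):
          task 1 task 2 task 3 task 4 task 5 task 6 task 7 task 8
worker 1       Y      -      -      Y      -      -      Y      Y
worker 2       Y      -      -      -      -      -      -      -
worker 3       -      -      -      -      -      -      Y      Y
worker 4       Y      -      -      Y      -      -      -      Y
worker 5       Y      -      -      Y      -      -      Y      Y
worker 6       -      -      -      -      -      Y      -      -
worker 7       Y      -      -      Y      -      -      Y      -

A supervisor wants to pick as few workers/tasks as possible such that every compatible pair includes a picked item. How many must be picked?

{worker 6, task 1, task 4, task 7, task 8} is a vertex cover of size 5: every edge has an endpoint in this set.
No smaller cover exists because worker 1–task 4, worker 2–task 1, worker 3–task 7, worker 4–task 8, worker 6–task 6 is a matching of size 5, and a cover must include an endpoint of each of these disjoint edges (König's theorem).

5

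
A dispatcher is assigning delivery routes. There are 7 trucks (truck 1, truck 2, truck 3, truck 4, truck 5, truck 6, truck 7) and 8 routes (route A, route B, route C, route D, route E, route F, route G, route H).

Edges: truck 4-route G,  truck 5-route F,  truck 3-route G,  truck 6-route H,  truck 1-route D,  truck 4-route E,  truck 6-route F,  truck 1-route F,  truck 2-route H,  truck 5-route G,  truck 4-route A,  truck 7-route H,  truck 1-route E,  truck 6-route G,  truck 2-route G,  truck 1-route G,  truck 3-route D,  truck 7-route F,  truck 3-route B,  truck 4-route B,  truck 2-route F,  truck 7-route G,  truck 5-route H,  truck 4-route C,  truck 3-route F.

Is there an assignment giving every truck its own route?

No

The set {truck 2, truck 5, truck 6, truck 7} has only 3 neighbours ({route F, route G, route H}), so by Hall's theorem at most 6 of the 7 trucks can be matched.
Hence no matching covers every truck.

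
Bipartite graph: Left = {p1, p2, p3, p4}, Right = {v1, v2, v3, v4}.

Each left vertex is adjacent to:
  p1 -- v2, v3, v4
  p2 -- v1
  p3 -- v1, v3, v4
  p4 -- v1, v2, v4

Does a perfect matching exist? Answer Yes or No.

A valid assignment of size 4: p1–v4, p2–v1, p3–v3, p4–v2.
Every left vertex is matched, so this is a perfect matching.

Yes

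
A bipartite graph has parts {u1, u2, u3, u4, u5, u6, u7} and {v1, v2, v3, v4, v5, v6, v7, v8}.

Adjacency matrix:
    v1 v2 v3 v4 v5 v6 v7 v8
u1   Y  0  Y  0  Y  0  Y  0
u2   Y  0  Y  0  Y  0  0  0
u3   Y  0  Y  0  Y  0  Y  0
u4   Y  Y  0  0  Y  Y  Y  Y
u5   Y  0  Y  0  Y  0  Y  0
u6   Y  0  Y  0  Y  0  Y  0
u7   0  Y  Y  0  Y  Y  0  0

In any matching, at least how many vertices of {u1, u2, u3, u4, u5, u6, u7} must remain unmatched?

For example, pair u1–v3, u2–v5, u3–v1, u4–v8, u5–v7, u7–v2.
The set {u1, u2, u3, u5, u6} has only 4 neighbours ({v1, v3, v5, v7}), so by Hall's theorem at most 6 of the 7 left vertices can be matched.
That matches 6 of the 7, leaving 1 unmatched; no matching can do better.

1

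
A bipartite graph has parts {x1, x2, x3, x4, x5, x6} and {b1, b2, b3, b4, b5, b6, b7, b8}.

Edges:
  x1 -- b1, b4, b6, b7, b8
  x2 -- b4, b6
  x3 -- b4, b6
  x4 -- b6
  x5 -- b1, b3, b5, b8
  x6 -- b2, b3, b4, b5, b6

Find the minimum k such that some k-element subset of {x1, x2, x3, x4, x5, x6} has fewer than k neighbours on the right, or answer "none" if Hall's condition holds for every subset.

3

Take S = {x2, x3, x4}. Its neighbourhood is {b4, b6}, so |N(S)| = 2 < |S| = 3.
Every subset of size less than 3 has at least as many neighbours as members, so 3 is the minimum.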